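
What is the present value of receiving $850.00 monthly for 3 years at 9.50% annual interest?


Present value of an ordinary annuity: PV = PMT × (1 − (1 + r)^(−n)) / r
Monthly rate r = 0.095/12 ≈ 0.00791667, n = 36
PV = $850.00 × (1 − (1 + 0.095/12)^(−36)) / (0.095/12)
PV = $850.00 × 31.217856
PV = $26,535.18

PV = PMT × (1-(1+r)^(-n))/r = $26,535.18


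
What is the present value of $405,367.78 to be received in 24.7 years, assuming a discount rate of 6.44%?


Present value formula: PV = FV / (1 + r)^t
PV = $405,367.78 / (1 + 0.0644)^24.7
PV = $405,367.78 / 4.671864
PV = $86,767.89

PV = FV / (1 + r)^t = $86,767.89


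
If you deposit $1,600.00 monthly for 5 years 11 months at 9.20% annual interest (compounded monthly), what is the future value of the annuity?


Future value of an ordinary annuity: FV = PMT × ((1 + r)^n − 1) / r
Monthly rate r = 0.092/12 ≈ 0.00766667, n = 71
FV = $1,600.00 × ((1 + 0.092/12)^71 − 1) / (0.092/12)
FV = $1,600.00 × 93.898021
FV = $150,236.83

FV = PMT × ((1+r)^n - 1)/r = $150,236.83


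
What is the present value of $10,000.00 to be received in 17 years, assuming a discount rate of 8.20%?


Present value formula: PV = FV / (1 + r)^t
PV = $10,000.00 / (1 + 0.082)^17
PV = $10,000.00 / 3.818242
PV = $2,619.01

PV = FV / (1 + r)^t = $2,619.01


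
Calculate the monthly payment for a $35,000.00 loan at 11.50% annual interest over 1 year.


Loan payment formula: PMT = PV × r / (1 − (1 + r)^(−n))
Monthly rate r = 0.115/12 ≈ 0.00958333, n = 12 months
Denominator: 1 − (1 + 0.115/12)^(−12) = 0.1081457
PMT = $35,000.00 × (0.115/12) / 0.1081457
PMT = $3,101.53 per month

PMT = PV × r / (1-(1+r)^(-n)) = $3,101.53/month


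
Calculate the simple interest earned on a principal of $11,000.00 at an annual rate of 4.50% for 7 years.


Simple interest formula: I = P × r × t
I = $11,000.00 × 0.045 × 7
I = $3,465.00

I = P × r × t = $3,465.00


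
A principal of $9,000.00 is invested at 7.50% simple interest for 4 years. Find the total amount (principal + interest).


Total amount formula: A = P(1 + rt) = P + P·r·t
Interest: I = P × r × t = $9,000.00 × 0.075 × 4 = $2,700.00
A = P + I = $9,000.00 + $2,700.00 = $11,700.00

A = P + I = P(1 + rt) = $11,700.00


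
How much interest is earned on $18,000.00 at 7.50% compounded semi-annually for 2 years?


Compound interest earned = final amount − principal.
A = P(1 + r/n)^(nt) = $18,000.00 × (1 + 0.075/2)^(2 × 2) = $20,855.71
Interest = A − P = $20,855.71 − $18,000.00 = $2,855.71

Interest = A - P = $2,855.71


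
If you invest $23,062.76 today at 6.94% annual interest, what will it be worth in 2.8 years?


Future value formula: FV = PV × (1 + r)^t
FV = $23,062.76 × (1 + 0.0694)^2.8
FV = $23,062.76 × 1.2066811
FV = $27,829.40

FV = PV × (1 + r)^t = $27,829.40


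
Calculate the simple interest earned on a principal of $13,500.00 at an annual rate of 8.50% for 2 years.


Simple interest formula: I = P × r × t
I = $13,500.00 × 0.085 × 2
I = $2,295.00

I = P × r × t = $2,295.00


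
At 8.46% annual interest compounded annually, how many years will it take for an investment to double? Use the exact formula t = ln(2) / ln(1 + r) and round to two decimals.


Doubling condition: (1 + r)^t = 2
Take ln of both sides: t × ln(1 + r) = ln(2)
t = ln(2) / ln(1 + r)
t = 0.693147 / 0.081211
t = 8.54

t = ln(2) / ln(1 + r) = 8.54 years


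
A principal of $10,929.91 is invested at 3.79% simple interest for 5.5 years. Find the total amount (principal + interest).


Total amount formula: A = P(1 + rt) = P + P·r·t
Interest: I = P × r × t = $10,929.91 × 0.0379 × 5.5 = $2,278.34
A = P + I = $10,929.91 + $2,278.34 = $13,208.25

A = P + I = P(1 + rt) = $13,208.25


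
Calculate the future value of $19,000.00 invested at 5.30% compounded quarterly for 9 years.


Compound interest formula: A = P(1 + r/n)^(nt)
A = $19,000.00 × (1 + 0.053/4)^(4 × 9)
Growth factor: (1 + 0.053/4)^36 = 1.606194
A = $19,000.00 × 1.606194
A = $30,517.69

A = P(1 + r/n)^(nt) = $30,517.69


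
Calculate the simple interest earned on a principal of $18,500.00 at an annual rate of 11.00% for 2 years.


Simple interest formula: I = P × r × t
I = $18,500.00 × 0.11 × 2
I = $4,070.00

I = P × r × t = $4,070.00


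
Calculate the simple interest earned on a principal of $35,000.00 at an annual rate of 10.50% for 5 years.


Simple interest formula: I = P × r × t
I = $35,000.00 × 0.105 × 5
I = $18,375.00

I = P × r × t = $18,375.00


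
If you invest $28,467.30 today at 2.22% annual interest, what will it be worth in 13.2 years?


Future value formula: FV = PV × (1 + r)^t
FV = $28,467.30 × (1 + 0.0222)^13.2
FV = $28,467.30 × 1.3362065
FV = $38,038.19

FV = PV × (1 + r)^t = $38,038.19


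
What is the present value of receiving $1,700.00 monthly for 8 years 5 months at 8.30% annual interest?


Present value of an ordinary annuity: PV = PMT × (1 − (1 + r)^(−n)) / r
Monthly rate r = 0.083/12 ≈ 0.00691667, n = 101
PV = $1,700.00 × (1 − (1 + 0.083/12)^(−101)) / (0.083/12)
PV = $1,700.00 × 72.507955
PV = $123,263.52

PV = PMT × (1-(1+r)^(-n))/r = $123,263.52


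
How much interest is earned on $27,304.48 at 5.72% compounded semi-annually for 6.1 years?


Compound interest earned = final amount − principal.
A = P(1 + r/n)^(nt) = $27,304.48 × (1 + 0.0572/2)^(2 × 6.1) = $38,516.02
Interest = A − P = $38,516.02 − $27,304.48 = $11,211.54

Interest = A - P = $11,211.54


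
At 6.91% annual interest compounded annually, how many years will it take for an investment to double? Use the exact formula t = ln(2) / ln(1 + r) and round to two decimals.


Doubling condition: (1 + r)^t = 2
Take ln of both sides: t × ln(1 + r) = ln(2)
t = ln(2) / ln(1 + r)
t = 0.693147 / 0.066817
t = 10.37

t = ln(2) / ln(1 + r) = 10.37 years


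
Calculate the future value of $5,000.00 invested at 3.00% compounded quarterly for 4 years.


Compound interest formula: A = P(1 + r/n)^(nt)
A = $5,000.00 × (1 + 0.03/4)^(4 × 4)
Growth factor: (1 + 0.03/4)^16 = 1.126992
A = $5,000.00 × 1.126992
A = $5,634.96

A = P(1 + r/n)^(nt) = $5,634.96


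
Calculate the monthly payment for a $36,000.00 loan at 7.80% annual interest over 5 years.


Loan payment formula: PMT = PV × r / (1 − (1 + r)^(−n))
Monthly rate r = 0.078/12 = 0.0065, n = 60 months
Denominator: 1 − (1 + 0.078/12)^(−60) = 0.322088
PMT = $36,000.00 × (0.078/12) / 0.322088
PMT = $726.51 per month

PMT = PV × r / (1-(1+r)^(-n)) = $726.51/month


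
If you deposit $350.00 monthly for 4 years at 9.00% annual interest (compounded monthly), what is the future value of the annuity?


Future value of an ordinary annuity: FV = PMT × ((1 + r)^n − 1) / r
Monthly rate r = 0.09/12 = 0.0075, n = 48
FV = $350.00 × ((1 + 0.09/12)^48 − 1) / (0.09/12)
FV = $350.00 × 57.520711
FV = $20,132.25

FV = PMT × ((1+r)^n - 1)/r = $20,132.25


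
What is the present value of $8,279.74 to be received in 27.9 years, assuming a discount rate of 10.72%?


Present value formula: PV = FV / (1 + r)^t
PV = $8,279.74 / (1 + 0.1072)^27.9
PV = $8,279.74 / 17.135925
PV = $483.18

PV = FV / (1 + r)^t = $483.18


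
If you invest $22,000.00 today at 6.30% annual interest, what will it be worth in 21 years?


Future value formula: FV = PV × (1 + r)^t
FV = $22,000.00 × (1 + 0.063)^21
FV = $22,000.00 × 3.6074353
FV = $79,363.58

FV = PV × (1 + r)^t = $79,363.58


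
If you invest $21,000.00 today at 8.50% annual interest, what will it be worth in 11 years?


Future value formula: FV = PV × (1 + r)^t
FV = $21,000.00 × (1 + 0.085)^11
FV = $21,000.00 × 2.453167
FV = $51,516.51

FV = PV × (1 + r)^t = $51,516.51


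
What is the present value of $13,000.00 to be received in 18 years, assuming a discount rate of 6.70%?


Present value formula: PV = FV / (1 + r)^t
PV = $13,000.00 / (1 + 0.067)^18
PV = $13,000.00 / 3.213361
PV = $4,045.61

PV = FV / (1 + r)^t = $4,045.61


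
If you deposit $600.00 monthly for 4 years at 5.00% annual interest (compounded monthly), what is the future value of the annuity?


Future value of an ordinary annuity: FV = PMT × ((1 + r)^n − 1) / r
Monthly rate r = 0.05/12 ≈ 0.00416667, n = 48
FV = $600.00 × ((1 + 0.05/12)^48 − 1) / (0.05/12)
FV = $600.00 × 53.014885
FV = $31,808.93

FV = PMT × ((1+r)^n - 1)/r = $31,808.93


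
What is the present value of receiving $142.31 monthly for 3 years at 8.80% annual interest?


Present value of an ordinary annuity: PV = PMT × (1 − (1 + r)^(−n)) / r
Monthly rate r = 0.088/12 ≈ 0.00733333, n = 36
PV = $142.31 × (1 − (1 + 0.088/12)^(−36)) / (0.088/12)
PV = $142.31 × 31.539044
PV = $4,488.32

PV = PMT × (1-(1+r)^(-n))/r = $4,488.32


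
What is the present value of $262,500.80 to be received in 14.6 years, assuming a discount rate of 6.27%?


Present value formula: PV = FV / (1 + r)^t
PV = $262,500.80 / (1 + 0.0627)^14.6
PV = $262,500.80 / 2.4299422
PV = $108,027.59

PV = FV / (1 + r)^t = $108,027.59


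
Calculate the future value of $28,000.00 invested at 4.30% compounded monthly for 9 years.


Compound interest formula: A = P(1 + r/n)^(nt)
A = $28,000.00 × (1 + 0.043/12)^(12 × 9)
Growth factor: (1 + 0.043/12)^108 = 1.4715382
A = $28,000.00 × 1.4715382
A = $41,203.07

A = P(1 + r/n)^(nt) = $41,203.07


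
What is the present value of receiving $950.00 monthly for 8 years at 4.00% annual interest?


Present value of an ordinary annuity: PV = PMT × (1 − (1 + r)^(−n)) / r
Monthly rate r = 0.04/12 ≈ 0.00333333, n = 96
PV = $950.00 × (1 − (1 + 0.04/12)^(−96)) / (0.04/12)
PV = $950.00 × 82.039332
PV = $77,937.37

PV = PMT × (1-(1+r)^(-n))/r = $77,937.37


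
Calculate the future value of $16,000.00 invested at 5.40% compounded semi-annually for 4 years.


Compound interest formula: A = P(1 + r/n)^(nt)
A = $16,000.00 × (1 + 0.054/2)^(2 × 4)
Growth factor: (1 + 0.054/2)^8 = 1.2375523
A = $16,000.00 × 1.2375523
A = $19,800.84

A = P(1 + r/n)^(nt) = $19,800.84


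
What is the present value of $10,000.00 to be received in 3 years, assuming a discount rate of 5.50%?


Present value formula: PV = FV / (1 + r)^t
PV = $10,000.00 / (1 + 0.055)^3
PV = $10,000.00 / 1.174241
PV = $8,516.14

PV = FV / (1 + r)^t = $8,516.14


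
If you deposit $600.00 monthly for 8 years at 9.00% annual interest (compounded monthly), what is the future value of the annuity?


Future value of an ordinary annuity: FV = PMT × ((1 + r)^n − 1) / r
Monthly rate r = 0.09/12 = 0.0075, n = 96
FV = $600.00 × ((1 + 0.09/12)^96 − 1) / (0.09/12)
FV = $600.00 × 139.856164
FV = $83,913.70

FV = PMT × ((1+r)^n - 1)/r = $83,913.70


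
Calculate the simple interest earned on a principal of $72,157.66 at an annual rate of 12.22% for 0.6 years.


Simple interest formula: I = P × r × t
I = $72,157.66 × 0.1222 × 0.6
I = $5,290.60

I = P × r × t = $5,290.60


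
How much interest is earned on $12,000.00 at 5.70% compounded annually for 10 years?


Compound interest earned = final amount − principal.
A = P(1 + r/n)^(nt) = $12,000.00 × (1 + 0.057/1)^(1 × 10) = $20,889.65
Interest = A − P = $20,889.65 − $12,000.00 = $8,889.65

Interest = A - P = $8,889.65


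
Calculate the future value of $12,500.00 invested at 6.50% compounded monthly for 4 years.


Compound interest formula: A = P(1 + r/n)^(nt)
A = $12,500.00 × (1 + 0.065/12)^(12 × 4)
Growth factor: (1 + 0.065/12)^48 = 1.29602044
A = $12,500.00 × 1.29602044
A = $16,200.26

A = P(1 + r/n)^(nt) = $16,200.26


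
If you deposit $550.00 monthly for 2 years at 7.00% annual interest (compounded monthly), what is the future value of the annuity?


Future value of an ordinary annuity: FV = PMT × ((1 + r)^n − 1) / r
Monthly rate r = 0.07/12 ≈ 0.00583333, n = 24
FV = $550.00 × ((1 + 0.07/12)^24 − 1) / (0.07/12)
FV = $550.00 × 25.681032
FV = $14,124.57

FV = PMT × ((1+r)^n - 1)/r = $14,124.57


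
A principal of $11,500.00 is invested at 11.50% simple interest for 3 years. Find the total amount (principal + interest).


Total amount formula: A = P(1 + rt) = P + P·r·t
Interest: I = P × r × t = $11,500.00 × 0.115 × 3 = $3,967.50
A = P + I = $11,500.00 + $3,967.50 = $15,467.50

A = P + I = P(1 + rt) = $15,467.50


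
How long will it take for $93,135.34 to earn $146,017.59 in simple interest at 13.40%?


Rearrange the simple interest formula for t:
I = P × r × t  ⇒  t = I / (P × r)
t = $146,017.59 / ($93,135.34 × 0.134)
t = 11.7

t = I/(P×r) = 11.7 years


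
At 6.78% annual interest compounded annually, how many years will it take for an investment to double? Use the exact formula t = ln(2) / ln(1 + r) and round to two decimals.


Doubling condition: (1 + r)^t = 2
Take ln of both sides: t × ln(1 + r) = ln(2)
t = ln(2) / ln(1 + r)
t = 0.693147 / 0.065600
t = 10.57

t = ln(2) / ln(1 + r) = 10.57 years


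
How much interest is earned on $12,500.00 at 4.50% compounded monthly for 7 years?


Compound interest earned = final amount − principal.
A = P(1 + r/n)^(nt) = $12,500.00 × (1 + 0.045/12)^(12 × 7) = $17,118.15
Interest = A − P = $17,118.15 − $12,500.00 = $4,618.15

Interest = A - P = $4,618.15


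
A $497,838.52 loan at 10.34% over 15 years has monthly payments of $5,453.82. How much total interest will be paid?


Total paid over the life of the loan = PMT × n.
Total paid = $5,453.82 × 180 = $981,687.60
Total interest = total paid − principal = $981,687.60 − $497,838.52 = $483,849.08

Total interest = (PMT × n) - PV = $483,849.08


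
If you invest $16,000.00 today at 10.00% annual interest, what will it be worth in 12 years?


Future value formula: FV = PV × (1 + r)^t
FV = $16,000.00 × (1 + 0.1)^12
FV = $16,000.00 × 3.138428
FV = $50,214.85

FV = PV × (1 + r)^t = $50,214.85


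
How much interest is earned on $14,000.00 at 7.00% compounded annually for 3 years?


Compound interest earned = final amount − principal.
A = P(1 + r/n)^(nt) = $14,000.00 × (1 + 0.07/1)^(1 × 3) = $17,150.60
Interest = A − P = $17,150.60 − $14,000.00 = $3,150.60

Interest = A - P = $3,150.60


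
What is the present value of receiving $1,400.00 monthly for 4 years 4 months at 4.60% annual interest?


Present value of an ordinary annuity: PV = PMT × (1 − (1 + r)^(−n)) / r
Monthly rate r = 0.046/12 ≈ 0.00383333, n = 52
PV = $1,400.00 × (1 − (1 + 0.046/12)^(−52)) / (0.046/12)
PV = $1,400.00 × 47.0637322
PV = $65,889.23

PV = PMT × (1-(1+r)^(-n))/r = $65,889.23


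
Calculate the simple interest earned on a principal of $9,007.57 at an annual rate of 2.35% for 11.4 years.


Simple interest formula: I = P × r × t
I = $9,007.57 × 0.0235 × 11.4
I = $2,413.13

I = P × r × t = $2,413.13


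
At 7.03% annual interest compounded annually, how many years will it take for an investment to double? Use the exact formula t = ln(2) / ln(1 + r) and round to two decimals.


Doubling condition: (1 + r)^t = 2
Take ln of both sides: t × ln(1 + r) = ln(2)
t = ln(2) / ln(1 + r)
t = 0.693147 / 0.067939
t = 10.20

t = ln(2) / ln(1 + r) = 10.20 years


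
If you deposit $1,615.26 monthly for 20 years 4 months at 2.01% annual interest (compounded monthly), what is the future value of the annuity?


Future value of an ordinary annuity: FV = PMT × ((1 + r)^n − 1) / r
Monthly rate r = 0.0201/12 = 0.001675, n = 244
FV = $1,615.26 × ((1 + 0.0201/12)^244 − 1) / (0.0201/12)
FV = $1,615.26 × 301.101949
FV = $486,357.93

FV = PMT × ((1+r)^n - 1)/r = $486,357.93


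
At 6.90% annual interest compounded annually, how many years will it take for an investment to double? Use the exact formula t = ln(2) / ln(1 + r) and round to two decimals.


Doubling condition: (1 + r)^t = 2
Take ln of both sides: t × ln(1 + r) = ln(2)
t = ln(2) / ln(1 + r)
t = 0.693147 / 0.066724
t = 10.39

t = ln(2) / ln(1 + r) = 10.39 years


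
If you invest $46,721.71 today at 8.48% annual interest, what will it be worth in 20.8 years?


Future value formula: FV = PV × (1 + r)^t
FV = $46,721.71 × (1 + 0.0848)^20.8
FV = $46,721.71 × 5.4359227
FV = $253,975.60

FV = PV × (1 + r)^t = $253,975.60


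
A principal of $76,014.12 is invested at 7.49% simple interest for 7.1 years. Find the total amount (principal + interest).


Total amount formula: A = P(1 + rt) = P + P·r·t
Interest: I = P × r × t = $76,014.12 × 0.0749 × 7.1 = $40,423.55
A = P + I = $76,014.12 + $40,423.55 = $116,437.67

A = P + I = P(1 + rt) = $116,437.67


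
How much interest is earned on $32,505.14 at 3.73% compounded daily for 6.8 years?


Compound interest earned = final amount − principal.
A = P(1 + r/n)^(nt) = $32,505.14 × (1 + 0.0373/365)^(365 × 6.8) = $41,889.08
Interest = A − P = $41,889.08 − $32,505.14 = $9,383.94

Interest = A - P = $9,383.94


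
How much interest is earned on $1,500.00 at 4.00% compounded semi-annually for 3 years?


Compound interest earned = final amount − principal.
A = P(1 + r/n)^(nt) = $1,500.00 × (1 + 0.04/2)^(2 × 3) = $1,689.24
Interest = A − P = $1,689.24 − $1,500.00 = $189.24

Interest = A - P = $189.24


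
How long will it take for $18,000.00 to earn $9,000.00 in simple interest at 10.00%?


Rearrange the simple interest formula for t:
I = P × r × t  ⇒  t = I / (P × r)
t = $9,000.00 / ($18,000.00 × 0.1)
t = 5

t = I/(P×r) = 5 years


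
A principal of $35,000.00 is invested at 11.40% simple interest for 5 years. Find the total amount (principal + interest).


Total amount formula: A = P(1 + rt) = P + P·r·t
Interest: I = P × r × t = $35,000.00 × 0.114 × 5 = $19,950.00
A = P + I = $35,000.00 + $19,950.00 = $54,950.00

A = P + I = P(1 + rt) = $54,950.00


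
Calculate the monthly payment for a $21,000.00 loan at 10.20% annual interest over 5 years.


Loan payment formula: PMT = PV × r / (1 − (1 + r)^(−n))
Monthly rate r = 0.102/12 = 0.0085, n = 60 months
Denominator: 1 − (1 + 0.102/12)^(−60) = 0.398209
PMT = $21,000.00 × (0.102/12) / 0.398209
PMT = $448.26 per month

PMT = PV × r / (1-(1+r)^(-n)) = $448.26/month


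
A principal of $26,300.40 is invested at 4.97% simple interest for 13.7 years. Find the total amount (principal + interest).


Total amount formula: A = P(1 + rt) = P + P·r·t
Interest: I = P × r × t = $26,300.40 × 0.0497 × 13.7 = $17,907.68
A = P + I = $26,300.40 + $17,907.68 = $44,208.08

A = P + I = P(1 + rt) = $44,208.08


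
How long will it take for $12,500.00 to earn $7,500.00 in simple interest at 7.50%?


Rearrange the simple interest formula for t:
I = P × r × t  ⇒  t = I / (P × r)
t = $7,500.00 / ($12,500.00 × 0.075)
t = 8

t = I/(P×r) = 8 years


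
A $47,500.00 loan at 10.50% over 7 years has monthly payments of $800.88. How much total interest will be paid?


Total paid over the life of the loan = PMT × n.
Total paid = $800.88 × 84 = $67,273.92
Total interest = total paid − principal = $67,273.92 − $47,500.00 = $19,773.92

Total interest = (PMT × n) - PV = $19,773.92


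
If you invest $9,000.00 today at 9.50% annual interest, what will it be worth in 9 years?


Future value formula: FV = PV × (1 + r)^t
FV = $9,000.00 × (1 + 0.095)^9
FV = $9,000.00 × 2.2632216
FV = $20,368.99

FV = PV × (1 + r)^t = $20,368.99


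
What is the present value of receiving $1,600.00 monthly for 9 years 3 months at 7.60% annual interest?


Present value of an ordinary annuity: PV = PMT × (1 − (1 + r)^(−n)) / r
Monthly rate r = 0.076/12 ≈ 0.00633333, n = 111
PV = $1,600.00 × (1 − (1 + 0.076/12)^(−111)) / (0.076/12)
PV = $1,600.00 × 79.547915
PV = $127,276.66

PV = PMT × (1-(1+r)^(-n))/r = $127,276.66


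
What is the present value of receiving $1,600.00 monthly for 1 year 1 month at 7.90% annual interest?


Present value of an ordinary annuity: PV = PMT × (1 − (1 + r)^(−n)) / r
Monthly rate r = 0.079/12 ≈ 0.00658333, n = 13
PV = $1,600.00 × (1 − (1 + 0.079/12)^(−13)) / (0.079/12)
PV = $1,600.00 × 12.420129
PV = $19,872.21

PV = PMT × (1-(1+r)^(-n))/r = $19,872.21


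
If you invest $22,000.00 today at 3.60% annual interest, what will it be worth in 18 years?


Future value formula: FV = PV × (1 + r)^t
FV = $22,000.00 × (1 + 0.036)^18
FV = $22,000.00 × 1.890060
FV = $41,581.32

FV = PV × (1 + r)^t = $41,581.32


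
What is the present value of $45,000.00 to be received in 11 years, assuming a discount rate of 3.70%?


Present value formula: PV = FV / (1 + r)^t
PV = $45,000.00 / (1 + 0.037)^11
PV = $45,000.00 / 1.4913045
PV = $30,174.92

PV = FV / (1 + r)^t = $30,174.92


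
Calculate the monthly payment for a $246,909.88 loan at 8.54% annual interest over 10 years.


Loan payment formula: PMT = PV × r / (1 − (1 + r)^(−n))
Monthly rate r = 0.0854/12 ≈ 0.00711667, n = 120 months
Denominator: 1 − (1 + 0.0854/12)^(−120) = 0.573002
PMT = $246,909.88 × (0.0854/12) / 0.573002
PMT = $3,066.61 per month

PMT = PV × r / (1-(1+r)^(-n)) = $3,066.61/month


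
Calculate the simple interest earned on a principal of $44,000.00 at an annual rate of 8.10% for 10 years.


Simple interest formula: I = P × r × t
I = $44,000.00 × 0.081 × 10
I = $35,640.00

I = P × r × t = $35,640.00


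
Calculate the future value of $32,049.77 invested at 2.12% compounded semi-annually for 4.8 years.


Compound interest formula: A = P(1 + r/n)^(nt)
A = $32,049.77 × (1 + 0.0212/2)^(2 × 4.8)
Growth factor: (1 + 0.0212/2)^9.6 = 1.106525
A = $32,049.77 × 1.106525
A = $35,463.87

A = P(1 + r/n)^(nt) = $35,463.87


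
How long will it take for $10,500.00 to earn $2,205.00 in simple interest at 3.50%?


Rearrange the simple interest formula for t:
I = P × r × t  ⇒  t = I / (P × r)
t = $2,205.00 / ($10,500.00 × 0.035)
t = 6

t = I/(P×r) = 6 years


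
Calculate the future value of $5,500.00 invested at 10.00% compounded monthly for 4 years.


Compound interest formula: A = P(1 + r/n)^(nt)
A = $5,500.00 × (1 + 0.1/12)^(12 × 4)
Growth factor: (1 + 0.1/12)^48 = 1.489354
A = $5,500.00 × 1.489354
A = $8,191.45

A = P(1 + r/n)^(nt) = $8,191.45


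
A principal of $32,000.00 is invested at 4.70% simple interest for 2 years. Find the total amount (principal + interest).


Total amount formula: A = P(1 + rt) = P + P·r·t
Interest: I = P × r × t = $32,000.00 × 0.047 × 2 = $3,008.00
A = P + I = $32,000.00 + $3,008.00 = $35,008.00

A = P + I = P(1 + rt) = $35,008.00


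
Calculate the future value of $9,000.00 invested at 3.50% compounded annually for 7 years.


Compound interest formula: A = P(1 + r/n)^(nt)
A = $9,000.00 × (1 + 0.035/1)^(1 × 7)
Growth factor: (1 + 0.035/1)^7 = 1.272279
A = $9,000.00 × 1.272279
A = $11,450.51

A = P(1 + r/n)^(nt) = $11,450.51


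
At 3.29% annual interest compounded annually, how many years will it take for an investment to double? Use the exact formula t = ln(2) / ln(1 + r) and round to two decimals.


Doubling condition: (1 + r)^t = 2
Take ln of both sides: t × ln(1 + r) = ln(2)
t = ln(2) / ln(1 + r)
t = 0.693147 / 0.032370
t = 21.41

t = ln(2) / ln(1 + r) = 21.41 years


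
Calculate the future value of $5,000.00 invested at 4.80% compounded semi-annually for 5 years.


Compound interest formula: A = P(1 + r/n)^(nt)
A = $5,000.00 × (1 + 0.048/2)^(2 × 5)
Growth factor: (1 + 0.048/2)^10 = 1.2676506
A = $5,000.00 × 1.2676506
A = $6,338.25

A = P(1 + r/n)^(nt) = $6,338.25


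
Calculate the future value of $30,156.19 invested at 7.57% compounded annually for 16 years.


Compound interest formula: A = P(1 + r/n)^(nt)
A = $30,156.19 × (1 + 0.0757/1)^(1 × 16)
Growth factor: (1 + 0.0757/1)^16 = 3.214095
A = $30,156.19 × 3.214095
A = $96,924.86

A = P(1 + r/n)^(nt) = $96,924.86


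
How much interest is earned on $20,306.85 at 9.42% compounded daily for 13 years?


Compound interest earned = final amount − principal.
A = P(1 + r/n)^(nt) = $20,306.85 × (1 + 0.0942/365)^(365 × 13) = $69,089.33
Interest = A − P = $69,089.33 − $20,306.85 = $48,782.48

Interest = A - P = $48,782.48


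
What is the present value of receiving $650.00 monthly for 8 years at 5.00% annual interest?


Present value of an ordinary annuity: PV = PMT × (1 − (1 + r)^(−n)) / r
Monthly rate r = 0.05/12 ≈ 0.00416667, n = 96
PV = $650.00 × (1 − (1 + 0.05/12)^(−96)) / (0.05/12)
PV = $650.00 × 78.989441
PV = $51,343.14

PV = PMT × (1-(1+r)^(-n))/r = $51,343.14


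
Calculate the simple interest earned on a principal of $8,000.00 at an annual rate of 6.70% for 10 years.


Simple interest formula: I = P × r × t
I = $8,000.00 × 0.067 × 10
I = $5,360.00

I = P × r × t = $5,360.00


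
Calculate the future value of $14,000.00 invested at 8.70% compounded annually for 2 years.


Compound interest formula: A = P(1 + r/n)^(nt)
A = $14,000.00 × (1 + 0.087/1)^(1 × 2)
Growth factor: (1 + 0.087/1)^2 = 1.181569
A = $14,000.00 × 1.181569
A = $16,541.97

A = P(1 + r/n)^(nt) = $16,541.97


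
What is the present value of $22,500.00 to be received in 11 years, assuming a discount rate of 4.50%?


Present value formula: PV = FV / (1 + r)^t
PV = $22,500.00 / (1 + 0.045)^11
PV = $22,500.00 / 1.622853
PV = $13,864.47

PV = FV / (1 + r)^t = $13,864.47


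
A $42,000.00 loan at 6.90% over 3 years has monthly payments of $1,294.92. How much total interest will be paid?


Total paid over the life of the loan = PMT × n.
Total paid = $1,294.92 × 36 = $46,617.12
Total interest = total paid − principal = $46,617.12 − $42,000.00 = $4,617.12

Total interest = (PMT × n) - PV = $4,617.12


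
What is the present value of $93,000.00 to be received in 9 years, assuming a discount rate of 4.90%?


Present value formula: PV = FV / (1 + r)^t
PV = $93,000.00 / (1 + 0.049)^9
PV = $93,000.00 / 1.5380817
PV = $60,464.93

PV = FV / (1 + r)^t = $60,464.93


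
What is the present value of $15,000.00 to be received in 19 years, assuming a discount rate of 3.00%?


Present value formula: PV = FV / (1 + r)^t
PV = $15,000.00 / (1 + 0.03)^19
PV = $15,000.00 / 1.753506
PV = $8,554.29

PV = FV / (1 + r)^t = $8,554.29


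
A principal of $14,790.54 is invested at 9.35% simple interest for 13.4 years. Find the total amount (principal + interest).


Total amount formula: A = P(1 + rt) = P + P·r·t
Interest: I = P × r × t = $14,790.54 × 0.0935 × 13.4 = $18,531.07
A = P + I = $14,790.54 + $18,531.07 = $33,321.61

A = P + I = P(1 + rt) = $33,321.61


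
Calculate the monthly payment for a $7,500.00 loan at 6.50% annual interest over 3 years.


Loan payment formula: PMT = PV × r / (1 − (1 + r)^(−n))
Monthly rate r = 0.065/12 ≈ 0.00541667, n = 36 months
Denominator: 1 − (1 + 0.065/12)^(−36) = 0.176732
PMT = $7,500.00 × (0.065/12) / 0.176732
PMT = $229.87 per month

PMT = PV × r / (1-(1+r)^(-n)) = $229.87/month


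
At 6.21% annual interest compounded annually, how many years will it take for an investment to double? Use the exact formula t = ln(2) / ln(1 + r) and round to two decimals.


Doubling condition: (1 + r)^t = 2
Take ln of both sides: t × ln(1 + r) = ln(2)
t = ln(2) / ln(1 + r)
t = 0.693147 / 0.060248
t = 11.50

t = ln(2) / ln(1 + r) = 11.50 years


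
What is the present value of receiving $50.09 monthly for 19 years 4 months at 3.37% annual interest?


Present value of an ordinary annuity: PV = PMT × (1 − (1 + r)^(−n)) / r
Monthly rate r = 0.0337/12 ≈ 0.00280833, n = 232
PV = $50.09 × (1 − (1 + 0.0337/12)^(−232)) / (0.0337/12)
PV = $50.09 × 170.306666
PV = $8,530.66

PV = PMT × (1-(1+r)^(-n))/r = $8,530.66


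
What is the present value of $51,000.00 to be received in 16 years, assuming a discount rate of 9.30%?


Present value formula: PV = FV / (1 + r)^t
PV = $51,000.00 / (1 + 0.093)^16
PV = $51,000.00 / 4.148801
PV = $12,292.71

PV = FV / (1 + r)^t = $12,292.71


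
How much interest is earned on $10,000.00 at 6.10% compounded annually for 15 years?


Compound interest earned = final amount − principal.
A = P(1 + r/n)^(nt) = $10,000.00 × (1 + 0.061/1)^(1 × 15) = $24,306.97
Interest = A − P = $24,306.97 − $10,000.00 = $14,306.97

Interest = A - P = $14,306.97


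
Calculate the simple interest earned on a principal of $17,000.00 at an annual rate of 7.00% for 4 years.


Simple interest formula: I = P × r × t
I = $17,000.00 × 0.07 × 4
I = $4,760.00

I = P × r × t = $4,760.00


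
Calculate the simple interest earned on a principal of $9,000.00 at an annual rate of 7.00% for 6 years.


Simple interest formula: I = P × r × t
I = $9,000.00 × 0.07 × 6
I = $3,780.00

I = P × r × t = $3,780.00


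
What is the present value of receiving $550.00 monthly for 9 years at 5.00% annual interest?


Present value of an ordinary annuity: PV = PMT × (1 − (1 + r)^(−n)) / r
Monthly rate r = 0.05/12 ≈ 0.00416667, n = 108
PV = $550.00 × (1 − (1 + 0.05/12)^(−108)) / (0.05/12)
PV = $550.00 × 86.826108
PV = $47,754.36

PV = PMT × (1-(1+r)^(-n))/r = $47,754.36


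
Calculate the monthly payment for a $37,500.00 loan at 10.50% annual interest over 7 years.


Loan payment formula: PMT = PV × r / (1 − (1 + r)^(−n))
Monthly rate r = 0.105/12 = 0.00875, n = 84 months
Denominator: 1 − (1 + 0.105/12)^(−84) = 0.518959
PMT = $37,500.00 × (0.105/12) / 0.518959
PMT = $632.28 per month

PMT = PV × r / (1-(1+r)^(-n)) = $632.28/month


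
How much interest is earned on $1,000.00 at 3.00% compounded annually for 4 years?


Compound interest earned = final amount − principal.
A = P(1 + r/n)^(nt) = $1,000.00 × (1 + 0.03/1)^(1 × 4) = $1,125.51
Interest = A − P = $1,125.51 − $1,000.00 = $125.51

Interest = A - P = $125.51


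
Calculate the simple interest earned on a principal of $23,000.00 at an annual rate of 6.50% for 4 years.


Simple interest formula: I = P × r × t
I = $23,000.00 × 0.065 × 4
I = $5,980.00

I = P × r × t = $5,980.00


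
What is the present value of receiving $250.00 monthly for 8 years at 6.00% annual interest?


Present value of an ordinary annuity: PV = PMT × (1 − (1 + r)^(−n)) / r
Monthly rate r = 0.06/12 = 0.005, n = 96
PV = $250.00 × (1 − (1 + 0.06/12)^(−96)) / (0.06/12)
PV = $250.00 × 76.095218
PV = $19,023.80

PV = PMT × (1-(1+r)^(-n))/r = $19,023.80


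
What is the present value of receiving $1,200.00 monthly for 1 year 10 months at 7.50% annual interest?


Present value of an ordinary annuity: PV = PMT × (1 − (1 + r)^(−n)) / r
Monthly rate r = 0.075/12 = 0.00625, n = 22
PV = $1,200.00 × (1 − (1 + 0.075/12)^(−22)) / (0.075/12)
PV = $1,200.00 × 20.494822
PV = $24,593.79

PV = PMT × (1-(1+r)^(-n))/r = $24,593.79


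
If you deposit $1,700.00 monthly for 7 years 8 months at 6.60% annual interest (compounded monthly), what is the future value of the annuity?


Future value of an ordinary annuity: FV = PMT × ((1 + r)^n − 1) / r
Monthly rate r = 0.066/12 = 0.0055, n = 92
FV = $1,700.00 × ((1 + 0.066/12)^92 − 1) / (0.066/12)
FV = $1,700.00 × 119.335519
FV = $202,870.38

FV = PMT × ((1+r)^n - 1)/r = $202,870.38


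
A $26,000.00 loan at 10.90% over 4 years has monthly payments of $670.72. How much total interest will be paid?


Total paid over the life of the loan = PMT × n.
Total paid = $670.72 × 48 = $32,194.56
Total interest = total paid − principal = $32,194.56 − $26,000.00 = $6,194.56

Total interest = (PMT × n) - PV = $6,194.56


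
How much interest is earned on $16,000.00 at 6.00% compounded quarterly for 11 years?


Compound interest earned = final amount − principal.
A = P(1 + r/n)^(nt) = $16,000.00 × (1 + 0.06/4)^(4 × 11) = $30,805.33
Interest = A − P = $30,805.33 − $16,000.00 = $14,805.33

Interest = A - P = $14,805.33


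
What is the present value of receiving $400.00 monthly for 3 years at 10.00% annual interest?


Present value of an ordinary annuity: PV = PMT × (1 − (1 + r)^(−n)) / r
Monthly rate r = 0.1/12 ≈ 0.00833333, n = 36
PV = $400.00 × (1 − (1 + 0.1/12)^(−36)) / (0.1/12)
PV = $400.00 × 30.991236
PV = $12,396.49

PV = PMT × (1-(1+r)^(-n))/r = $12,396.49


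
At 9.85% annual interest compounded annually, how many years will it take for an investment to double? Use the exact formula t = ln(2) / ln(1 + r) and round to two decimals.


Doubling condition: (1 + r)^t = 2
Take ln of both sides: t × ln(1 + r) = ln(2)
t = ln(2) / ln(1 + r)
t = 0.693147 / 0.093946
t = 7.38

t = ln(2) / ln(1 + r) = 7.38 years


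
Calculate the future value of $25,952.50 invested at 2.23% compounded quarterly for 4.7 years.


Compound interest formula: A = P(1 + r/n)^(nt)
A = $25,952.50 × (1 + 0.0223/4)^(4 × 4.7)
Growth factor: (1 + 0.0223/4)^18.8 = 1.1101764
A = $25,952.50 × 1.1101764
A = $28,811.85

A = P(1 + r/n)^(nt) = $28,811.85


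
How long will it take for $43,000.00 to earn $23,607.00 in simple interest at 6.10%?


Rearrange the simple interest formula for t:
I = P × r × t  ⇒  t = I / (P × r)
t = $23,607.00 / ($43,000.00 × 0.061)
t = 9

t = I/(P×r) = 9 years


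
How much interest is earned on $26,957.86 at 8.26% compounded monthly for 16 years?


Compound interest earned = final amount − principal.
A = P(1 + r/n)^(nt) = $26,957.86 × (1 + 0.0826/12)^(12 × 16) = $100,619.61
Interest = A − P = $100,619.61 − $26,957.86 = $73,661.75

Interest = A - P = $73,661.75


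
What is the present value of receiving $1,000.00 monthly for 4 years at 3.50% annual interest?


Present value of an ordinary annuity: PV = PMT × (1 − (1 + r)^(−n)) / r
Monthly rate r = 0.035/12 ≈ 0.00291667, n = 48
PV = $1,000.00 × (1 − (1 + 0.035/12)^(−48)) / (0.035/12)
PV = $1,000.00 × 44.730719
PV = $44,730.72

PV = PMT × (1-(1+r)^(-n))/r = $44,730.72


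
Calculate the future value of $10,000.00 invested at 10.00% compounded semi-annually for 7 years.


Compound interest formula: A = P(1 + r/n)^(nt)
A = $10,000.00 × (1 + 0.1/2)^(2 × 7)
Growth factor: (1 + 0.1/2)^14 = 1.979932
A = $10,000.00 × 1.979932
A = $19,799.32

A = P(1 + r/n)^(nt) = $19,799.32


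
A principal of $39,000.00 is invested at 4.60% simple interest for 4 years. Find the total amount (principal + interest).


Total amount formula: A = P(1 + rt) = P + P·r·t
Interest: I = P × r × t = $39,000.00 × 0.046 × 4 = $7,176.00
A = P + I = $39,000.00 + $7,176.00 = $46,176.00

A = P + I = P(1 + rt) = $46,176.00


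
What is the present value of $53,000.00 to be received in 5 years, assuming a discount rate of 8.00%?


Present value formula: PV = FV / (1 + r)^t
PV = $53,000.00 / (1 + 0.08)^5
PV = $53,000.00 / 1.469328
PV = $36,070.91

PV = FV / (1 + r)^t = $36,070.91


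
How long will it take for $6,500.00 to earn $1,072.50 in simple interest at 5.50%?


Rearrange the simple interest formula for t:
I = P × r × t  ⇒  t = I / (P × r)
t = $1,072.50 / ($6,500.00 × 0.055)
t = 3

t = I/(P×r) = 3 years


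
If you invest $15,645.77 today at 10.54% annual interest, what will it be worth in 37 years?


Future value formula: FV = PV × (1 + r)^t
FV = $15,645.77 × (1 + 0.1054)^37
FV = $15,645.77 × 40.758672
FV = $637,700.81

FV = PV × (1 + r)^t = $637,700.81


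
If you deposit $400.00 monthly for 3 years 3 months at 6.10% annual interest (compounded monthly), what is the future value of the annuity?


Future value of an ordinary annuity: FV = PMT × ((1 + r)^n − 1) / r
Monthly rate r = 0.061/12 ≈ 0.00508333, n = 39
FV = $400.00 × ((1 + 0.061/12)^39 − 1) / (0.061/12)
FV = $400.00 × 43.014104
FV = $17,205.64

FV = PMT × ((1+r)^n - 1)/r = $17,205.64


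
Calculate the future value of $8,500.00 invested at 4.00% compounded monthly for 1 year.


Compound interest formula: A = P(1 + r/n)^(nt)
A = $8,500.00 × (1 + 0.04/12)^(12 × 1)
Growth factor: (1 + 0.04/12)^12 = 1.0407415
A = $8,500.00 × 1.0407415
A = $8,846.30

A = P(1 + r/n)^(nt) = $8,846.30


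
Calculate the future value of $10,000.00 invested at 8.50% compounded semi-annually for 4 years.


Compound interest formula: A = P(1 + r/n)^(nt)
A = $10,000.00 × (1 + 0.085/2)^(2 × 4)
Growth factor: (1 + 0.085/2)^8 = 1.395110
A = $10,000.00 × 1.395110
A = $13,951.10

A = P(1 + r/n)^(nt) = $13,951.10


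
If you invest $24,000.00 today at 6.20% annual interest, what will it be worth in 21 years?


Future value formula: FV = PV × (1 + r)^t
FV = $24,000.00 × (1 + 0.062)^21
FV = $24,000.00 × 3.5368354
FV = $84,884.05

FV = PV × (1 + r)^t = $84,884.05


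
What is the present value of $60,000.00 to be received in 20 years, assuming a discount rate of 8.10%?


Present value formula: PV = FV / (1 + r)^t
PV = $60,000.00 / (1 + 0.081)^20
PV = $60,000.00 / 4.748035
PV = $12,636.81

PV = FV / (1 + r)^t = $12,636.81


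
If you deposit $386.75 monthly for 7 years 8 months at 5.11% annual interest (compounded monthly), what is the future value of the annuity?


Future value of an ordinary annuity: FV = PMT × ((1 + r)^n − 1) / r
Monthly rate r = 0.0511/12 ≈ 0.00425833, n = 92
FV = $386.75 × ((1 + 0.0511/12)^92 − 1) / (0.0511/12)
FV = $386.75 × 112.335559
FV = $43,445.78

FV = PMT × ((1+r)^n - 1)/r = $43,445.78


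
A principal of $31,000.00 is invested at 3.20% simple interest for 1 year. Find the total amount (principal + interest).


Total amount formula: A = P(1 + rt) = P + P·r·t
Interest: I = P × r × t = $31,000.00 × 0.032 × 1 = $992.00
A = P + I = $31,000.00 + $992.00 = $31,992.00

A = P + I = P(1 + rt) = $31,992.00


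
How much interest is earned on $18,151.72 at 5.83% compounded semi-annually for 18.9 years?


Compound interest earned = final amount − principal.
A = P(1 + r/n)^(nt) = $18,151.72 × (1 + 0.0583/2)^(2 × 18.9) = $53,778.89
Interest = A − P = $53,778.89 − $18,151.72 = $35,627.17

Interest = A - P = $35,627.17


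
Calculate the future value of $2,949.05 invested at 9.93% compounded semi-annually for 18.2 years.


Compound interest formula: A = P(1 + r/n)^(nt)
A = $2,949.05 × (1 + 0.0993/2)^(2 × 18.2)
Growth factor: (1 + 0.0993/2)^36.4 = 5.834722
A = $2,949.05 × 5.834722
A = $17,206.89

A = P(1 + r/n)^(nt) = $17,206.89


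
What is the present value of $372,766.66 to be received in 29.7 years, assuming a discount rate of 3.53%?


Present value formula: PV = FV / (1 + r)^t
PV = $372,766.66 / (1 + 0.0353)^29.7
PV = $372,766.66 / 2.8019898
PV = $133,036.41

PV = FV / (1 + r)^t = $133,036.41


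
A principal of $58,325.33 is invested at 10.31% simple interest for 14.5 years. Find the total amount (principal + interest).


Total amount formula: A = P(1 + rt) = P + P·r·t
Interest: I = P × r × t = $58,325.33 × 0.1031 × 14.5 = $87,193.45
A = P + I = $58,325.33 + $87,193.45 = $145,518.78

A = P + I = P(1 + rt) = $145,518.78


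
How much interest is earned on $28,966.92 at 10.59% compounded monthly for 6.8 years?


Compound interest earned = final amount − principal.
A = P(1 + r/n)^(nt) = $28,966.92 × (1 + 0.1059/12)^(12 × 6.8) = $59,330.03
Interest = A − P = $59,330.03 − $28,966.92 = $30,363.11

Interest = A - P = $30,363.11


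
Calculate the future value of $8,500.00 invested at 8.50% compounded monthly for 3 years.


Compound interest formula: A = P(1 + r/n)^(nt)
A = $8,500.00 × (1 + 0.085/12)^(12 × 3)
Growth factor: (1 + 0.085/12)^36 = 1.289302
A = $8,500.00 × 1.289302
A = $10,959.07

A = P(1 + r/n)^(nt) = $10,959.07


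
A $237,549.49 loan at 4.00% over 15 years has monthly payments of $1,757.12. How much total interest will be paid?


Total paid over the life of the loan = PMT × n.
Total paid = $1,757.12 × 180 = $316,281.60
Total interest = total paid − principal = $316,281.60 − $237,549.49 = $78,732.11

Total interest = (PMT × n) - PV = $78,732.11


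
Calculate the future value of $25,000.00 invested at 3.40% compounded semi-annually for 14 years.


Compound interest formula: A = P(1 + r/n)^(nt)
A = $25,000.00 × (1 + 0.034/2)^(2 × 14)
Growth factor: (1 + 0.034/2)^28 = 1.60319623
A = $25,000.00 × 1.60319623
A = $40,079.91

A = P(1 + r/n)^(nt) = $40,079.91
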